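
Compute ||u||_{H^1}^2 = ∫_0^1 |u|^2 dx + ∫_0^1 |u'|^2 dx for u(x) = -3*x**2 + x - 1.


||u||_{H^1}^2 = 289/30

The H^1 norm (squared) on an interval (0, L) is
  ||u||_{H^1}^2 = ∫_0^L u(x)^2 dx + ∫_0^L u'(x)^2 dx.
Compute u'(x) = 1 - 6*x.
Then u(x)^2 = 9*x**4 - 6*x**3 + 7*x**2 - 2*x + 1 and u'(x)^2 = 36*x**2 - 12*x + 1.
Integrate each monomial from 0 to 1 using ∫_0^1 c·x^n dx = c·1^(n+1)/(n+1):
  ∫_0^1 u(x)^2 dx = ∫_0^1 (9*x^4 - 6*x^3 + 7*x^2 - 2*x + 1) dx. Term by term:
    ∫_0^1 9*x^4 dx = 9/5;  ∫_0^1 -6*x^3 dx = -3/2;  ∫_0^1 7*x^2 dx = 7/3;
    ∫_0^1 -2*x dx = -1;  ∫_0^1 1 dx = 1.
  Sum: 9/5 − 3/2 + 7/3 − 1 + 1 = 79/30.
  ∫_0^1 u'(x)^2 dx = ∫_0^1 (36*x^2 - 12*x + 1) dx. Term by term:
    ∫_0^1 36*x^2 dx = 12;  ∫_0^1 -12*x dx = -6;  ∫_0^1 1 dx = 1.
  Sum: 12 − 6 + 1 = 7.
Adding: ||u||_{H^1}^2 = 79/30 + 7 = 289/30.


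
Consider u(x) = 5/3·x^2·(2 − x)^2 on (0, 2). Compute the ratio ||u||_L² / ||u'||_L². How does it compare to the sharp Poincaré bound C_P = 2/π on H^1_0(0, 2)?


||u||_L² / ||u'||_L² = sqrt(3)/3 < C_P = 2/π.

u(x) = 5/3·x^2·(2 − x)^2, so u'(x) = 20*x*(x - 2)*(x - 1)/3.
u(x) = 5/3·x^2·(2 − x)^2 vanishes at x = 0 and x = 2, so u ∈ H^1_0(0, 2). Differentiate via the product rule and integrate the resulting polynomials term by term.
  ∫_0^2 u² dx = ∫_0^2 (25*x^8/9 - 200*x^7/9 + 200*x^6/3 - 800*x^5/9 + 400*x^4/9) dx. Term by term:
    ∫_0^2 25*x^8/9 dx = 12800/81;  ∫_0^2 -200*x^7/9 dx = -6400/9;  ∫_0^2 200*x^6/3 dx = 25600/21;
    ∫_0^2 -800*x^5/9 dx = -25600/27;  ∫_0^2 400*x^4/9 dx = 2560/9.
  Sum: 12800/81 − 6400/9 + 25600/21 − 25600/27 + 2560/9 = 1280/567.
  ∫_0^2 (u')² dx = ∫_0^2 (400*x^6/9 - 800*x^5/3 + 5200*x^4/9 - 1600*x^3/3 + 1600*x^2/9) dx. Term by term:
    ∫_0^2 400*x^6/9 dx = 51200/63;  ∫_0^2 -800*x^5/3 dx = -25600/9;  ∫_0^2 5200*x^4/9 dx = 33280/9;
    ∫_0^2 -1600*x^3/3 dx = -6400/3;  ∫_0^2 1600*x^2/9 dx = 12800/27.
  Sum: 51200/63 − 25600/9 + 33280/9 − 6400/3 + 12800/27 = 1280/189.
∫_0^2 u² dx = 1280/567, so ||u||_L² = 16*sqrt(35)/63.
∫_0^2 (u')² dx = 1280/189, so ||u'||_L² = 16*sqrt(105)/63.
Ratio ||u||_L² / ||u'||_L² = sqrt(3)/3.
Sharp Poincaré constant on H^1_0(0, 2) is C_P = L/π = 2/π, achieved by sin(π/2·x).
A polynomial bump cannot attain the sharp Poincaré constant (only the first sine eigenfunction does), so the ratio is strictly less than C_P, consistent with ||u||_L² ≤ C_P ||u'||_L².


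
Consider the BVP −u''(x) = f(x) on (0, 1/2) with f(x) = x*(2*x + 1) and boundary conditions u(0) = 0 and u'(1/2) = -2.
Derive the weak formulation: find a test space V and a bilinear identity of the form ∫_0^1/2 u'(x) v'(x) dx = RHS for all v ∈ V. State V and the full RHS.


V = {v ∈ H^1(0, 1/2) : v(0) = 0} (test functions vanish at x = 0 where u is specified); weak form: ∫_0^1/2 u'v' dx = ∫_0^1/2 (x*(2*x + 1)) v dx − 2·v(1/2) for all v ∈ V.

Multiply both sides by a test function v and integrate from 0 to 1/2:
  ∫_0^1/2 −u''(x) v(x) dx = ∫_0^1/2 f(x) v(x) dx.
Integrate the LHS by parts once:
  ∫_0^1/2 −u'' v dx = −[u'(x) v(x)]_0^1/2 + ∫_0^1/2 u'(x) v'(x) dx.
Thus ∫_0^1/2 u'(x) v'(x) dx = ∫_0^1/2 f(x) v(x) dx + [u'(x) v(x)]_0^1/2.
Choose V so that boundary terms are either known or forced to vanish.
Mixed BC: u(0) = 0 (Dirichlet) and u'(1/2) = -2 (Neumann). Define V = {v ∈ H^1(0, 1/2) : v(0) = 0}. Then [u' v]_0^1/2 = u'(1/2)·v(1/2) − u'(0)·0 = − 2·v(1/2).
Weak formulation: find u (satisfying any essential BC) such that ∫_0^1/2 u'(x) v'(x) dx = ∫_0^1/2 f v dx − 2·v(1/2) for all v ∈ V (Dirichlet at 0 absorbed into V; Neumann datum at x = 1/2 contributes the boundary term).
Substituting f(x) = x*(2*x + 1), the right-hand side is ∫_0^1/2 (x*(2*x + 1)) v dx − 2·v(1/2).


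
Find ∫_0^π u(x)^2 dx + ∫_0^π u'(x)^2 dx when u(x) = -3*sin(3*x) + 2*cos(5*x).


||u||_{H^1(0,π)}^2 = 97*π

u'(x) = -10*sin(5*x) - 9*cos(3*x).
Expand u² and (u')² and integrate term by term on (0, π), using: for integers n ≥ 1, ∫_0^π sin²(nx) dx = ∫_0^π cos²(nx) dx = π/2; for n ≠ n', ∫_0^π sin(nx)sin(n'x) dx = ∫_0^π cos(nx)cos(n'x) dx = 0; and by product-to-sum, ∫_0^π sin(nx)cos(n'x) dx = ½∫_0^π [sin((n+n')x) + sin((n−n')x)] dx, which is 0 when n+n' is even and 2n/(n²−n'²) when n+n' is odd (it need not vanish on (0, π)).
  u² squared terms: (-3)²·∫sin(3x)² dx = 9·π/2 = 9*π/2;  (2)²·∫cos(5x)² dx = 4·π/2 = 2*π.
  u² cross terms: 2·(-3)·(2)·∫sin(3x)·cos(5x) dx = -12·(0) = 0.
  So ∫_0^π u² dx = 9*π/2 + 2*π + 0 = 13*π/2.
  (u')² squared terms: (-10)²·∫sin(5x)² dx = 100·π/2 = 50*π;  (-9)²·∫cos(3x)² dx = 81·π/2 = 81*π/2.
  (u')² cross terms: 2·(-10)·(-9)·∫sin(5x)·cos(3x) dx = 180·(0) = 0.
  So ∫_0^π (u')² dx = 50*π + 81*π/2 + 0 = 181*π/2.
||u||_{H^1}^2 = (13*π/2) + (181*π/2) = 97*π.


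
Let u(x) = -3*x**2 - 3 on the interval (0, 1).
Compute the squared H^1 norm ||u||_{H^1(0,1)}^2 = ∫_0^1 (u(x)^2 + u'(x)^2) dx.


||u||_{H^1}^2 = 144/5

The H^1 norm (squared) on an interval (0, L) is
  ||u||_{H^1}^2 = ∫_0^L u(x)^2 dx + ∫_0^L u'(x)^2 dx.
Compute u'(x) = -6*x.
Then u(x)^2 = 9*x**4 + 18*x**2 + 9 and u'(x)^2 = 36*x**2.
Integrate each monomial from 0 to 1 using ∫_0^1 c·x^n dx = c·1^(n+1)/(n+1):
  ∫_0^1 u(x)^2 dx = ∫_0^1 (9*x^4 + 18*x^2 + 9) dx. Term by term:
    ∫_0^1 9*x^4 dx = 9/5;  ∫_0^1 18*x^2 dx = 6;  ∫_0^1 9 dx = 9.
  Sum: 9/5 + 6 + 9 = 84/5.
  ∫_0^1 u'(x)^2 dx = ∫_0^1 (36*x^2) dx. Term by term:
    ∫_0^1 36*x^2 dx = 12.
Adding: ||u||_{H^1}^2 = 84/5 + 12 = 144/5.


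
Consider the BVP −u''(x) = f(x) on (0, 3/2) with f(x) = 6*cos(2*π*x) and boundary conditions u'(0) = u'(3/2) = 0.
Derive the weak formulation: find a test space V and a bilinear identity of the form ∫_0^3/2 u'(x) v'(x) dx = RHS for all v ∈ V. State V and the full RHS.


V = H^1(0, 3/2) (no boundary constraint on v; u is determined up to an additive constant); weak form: ∫_0^3/2 u'v' dx = ∫_0^3/2 (6*cos(2*π*x)) v dx for all v ∈ V.

Multiply both sides by a test function v and integrate from 0 to 3/2:
  ∫_0^3/2 −u''(x) v(x) dx = ∫_0^3/2 f(x) v(x) dx.
Integrate the LHS by parts once:
  ∫_0^3/2 −u'' v dx = −[u'(x) v(x)]_0^3/2 + ∫_0^3/2 u'(x) v'(x) dx.
Thus ∫_0^3/2 u'(x) v'(x) dx = ∫_0^3/2 f(x) v(x) dx + [u'(x) v(x)]_0^3/2.
Choose V so that boundary terms are either known or forced to vanish.
u has homogeneous Neumann: u'(0) = u'(3/2) = 0. So [u' v]_0^3/2 = 0·v(3/2) − 0·v(0) = 0 for any v; take V = H^1(0, 3/2).
Weak formulation: find u (satisfying any essential BC) such that ∫_0^3/2 u'(x) v'(x) dx = ∫_0^3/2 f v dx for all v ∈ V (homogeneous Neumann, so boundary terms vanish).
Substituting f(x) = 6*cos(2*π*x), the right-hand side is ∫_0^3/2 (6*cos(2*π*x)) v dx.
Compatibility check (pure Neumann): taking v ≡ 1 ∈ V gives 0 = ∫_0^3/2 f dx + (0) − (0), i.e. ∫_0^3/2 f dx must equal u'(0) − u'(3/2) = 0. Indeed ∫_0^3/2 (6*cos(2*π*x)) dx = 0, so the data are compatible. The solution is then unique only up to an additive constant (fix it e.g. by requiring ∫_0^3/2 u dx = 0).


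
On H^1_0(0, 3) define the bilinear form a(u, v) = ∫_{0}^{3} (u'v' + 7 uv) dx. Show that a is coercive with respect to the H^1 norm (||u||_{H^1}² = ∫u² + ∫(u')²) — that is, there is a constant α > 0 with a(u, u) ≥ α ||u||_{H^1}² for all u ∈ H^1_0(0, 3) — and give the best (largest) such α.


α = 1

Coercivity of a(·,·) on H^1_0(0, 3) means a(u, u) ≥ α ||u||_{H^1}² for every u ∈ H^1_0.
The interval has length L = 3, and Poincaré/coercivity depend only on L. Here a(u, u) = ∫(u')² + (7)·∫u².
Here c = 7 ≥ 1, so a(u,u) = ∫(u')² + c∫u² ≥ ∫(u')² + ∫u² = ||u||_{H^1}², i.e. α = 1 works. No larger α is possible: a(u,u) ≥ α||u||_{H^1}² means (1−α)∫(u')² ≥ (α−c)∫u², and for the modes u_n = sin(nπ(x−x₀)/L) (x₀ the left endpoint) one has ∫u_n²/∫(u_n')² = (L/(nπ))² → 0, so a(u_n,u_n)/||u_n||_{H^1}² → 1. Hence the optimal constant is α = 1.
Therefore α = 1.


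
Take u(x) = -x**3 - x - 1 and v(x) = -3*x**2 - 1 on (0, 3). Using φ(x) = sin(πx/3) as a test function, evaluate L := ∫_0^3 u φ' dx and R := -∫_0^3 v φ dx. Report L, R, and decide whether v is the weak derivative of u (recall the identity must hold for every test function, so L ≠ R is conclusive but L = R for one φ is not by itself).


LHS = -324/π^3 + 87/π, RHS = -324/π^3 + 87/π. Yes, v = u' weakly.

u(x) = -x**3 - x - 1, classical derivative u'(x) = -3*x**2 - 1.
φ(x) = sin(πx/3), so φ'(x) = π*cos(π*x/3)/3.
Note φ(0) = φ(3) = 0, so the boundary term u·φ vanishes.
LHS = ∫_0^3 u(x) φ'(x) dx = ∫_0^3 (-π*x^3*cos(π*x/3)/3 - π*x*cos(π*x/3)/3 - π*cos(π*x/3)/3) dx. Term by term:
  ∫_0^3 -π*cos(π*x/3)/3 dx = 0;  ∫_0^3 -π*x*cos(π*x/3)/3 dx = 6/π;  ∫_0^3 -π*x^3*cos(π*x/3)/3 dx = -324/π^3 + 81/π.
Sum: 0 + 6/π + -324/π^3 + 81/π = -324/π^3 + 87/π.
So LHS = -324/π^3 + 87/π.
∫_0^3 v(x) φ(x) dx = ∫_0^3 (-3*x^2*sin(π*x/3) - sin(π*x/3)) dx. Term by term:
  ∫_0^3 -sin(π*x/3) dx = -6/π;  ∫_0^3 -3*x^2*sin(π*x/3) dx = -81/π + 324/π^3.
Sum: -6/π + -81/π + 324/π^3 = -87/π + 324/π^3.
So RHS = -∫_0^3 v(x) φ(x) dx = -324/π^3 + 87/π.
LHS = RHS, so the identity holds for this test φ.
Moreover u is smooth here and v(x) = u'(x) = -3*x**2 - 1 pointwise, so the identity holds for every test function. Hence v is the weak derivative of u.


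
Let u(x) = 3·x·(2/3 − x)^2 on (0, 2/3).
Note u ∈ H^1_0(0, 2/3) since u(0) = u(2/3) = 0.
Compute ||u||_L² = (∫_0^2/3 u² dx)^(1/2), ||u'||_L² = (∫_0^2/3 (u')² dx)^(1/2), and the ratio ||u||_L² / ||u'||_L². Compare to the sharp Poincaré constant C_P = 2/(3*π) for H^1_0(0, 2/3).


||u||_L² / ||u'||_L² = sqrt(14)/21 < C_P = 2/(3*π).

u(x) = 3·x·(2/3 − x)^2, so u'(x) = (x - 2/3)*(9*x - 2).
u(x) = 3·x·(2/3 − x)^2 vanishes at x = 0 and x = 2/3, so u ∈ H^1_0(0, 2/3). Differentiate via the product rule and integrate the resulting polynomials term by term.
  ∫_0^2/3 u² dx = ∫_0^2/3 (9*x^6 - 24*x^5 + 24*x^4 - 32*x^3/3 + 16*x^2/9) dx. Term by term:
    ∫_0^2/3 9*x^6 dx = 128/1701;  ∫_0^2/3 -24*x^5 dx = -256/729;  ∫_0^2/3 24*x^4 dx = 256/405;
    ∫_0^2/3 -32*x^3/3 dx = -128/243;  ∫_0^2/3 16*x^2/9 dx = 128/729.
  Sum: 128/1701 − 256/729 + 256/405 − 128/243 + 128/729 = 128/25515.
  ∫_0^2/3 (u')² dx = ∫_0^2/3 (81*x^4 - 144*x^3 + 88*x^2 - 64*x/3 + 16/9) dx. Term by term:
    ∫_0^2/3 81*x^4 dx = 32/15;  ∫_0^2/3 -144*x^3 dx = -64/9;  ∫_0^2/3 88*x^2 dx = 704/81;
    ∫_0^2/3 -64*x/3 dx = -128/27;  ∫_0^2/3 16/9 dx = 32/27.
  Sum: 32/15 − 64/9 + 704/81 − 128/27 + 32/27 = 64/405.
∫_0^2/3 u² dx = 128/25515, so ||u||_L² = 8*sqrt(70)/945.
∫_0^2/3 (u')² dx = 64/405, so ||u'||_L² = 8*sqrt(5)/45.
Ratio ||u||_L² / ||u'||_L² = sqrt(14)/21.
Sharp Poincaré constant on H^1_0(0, 2/3) is C_P = L/π = 2/(3*π), achieved by sin(3*π/2·x).
A polynomial bump cannot attain the sharp Poincaré constant (only the first sine eigenfunction does), so the ratio is strictly less than C_P, consistent with ||u||_L² ≤ C_P ||u'||_L².


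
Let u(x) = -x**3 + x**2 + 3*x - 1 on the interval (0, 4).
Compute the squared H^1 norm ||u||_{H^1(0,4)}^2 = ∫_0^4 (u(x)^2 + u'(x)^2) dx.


||u||_{H^1}^2 = 155096/105

The H^1 norm (squared) on an interval (0, L) is
  ||u||_{H^1}^2 = ∫_0^L u(x)^2 dx + ∫_0^L u'(x)^2 dx.
Compute u'(x) = -3*x**2 + 2*x + 3.
Then u(x)^2 = x**6 - 2*x**5 - 5*x**4 + 8*x**3 + 7*x**2 - 6*x + 1 and u'(x)^2 = 9*x**4 - 12*x**3 - 14*x**2 + 12*x + 9.
Integrate each monomial from 0 to 4 using ∫_0^4 c·x^n dx = c·4^(n+1)/(n+1):
  ∫_0^4 u(x)^2 dx = ∫_0^4 (x^6 - 2*x^5 - 5*x^4 + 8*x^3 + 7*x^2 - 6*x + 1) dx. Term by term:
    ∫_0^4 x^6 dx = 16384/7;  ∫_0^4 -2*x^5 dx = -4096/3;  ∫_0^4 -5*x^4 dx = -1024;
    ∫_0^4 8*x^3 dx = 512;  ∫_0^4 7*x^2 dx = 448/3;  ∫_0^4 -6*x dx = -48;
    ∫_0^4 1 dx = 4.
  Sum: 16384/7 − 4096/3 − 1024 + 512 + 448/3 − 48 + 4 = 3980/7.
  ∫_0^4 u'(x)^2 dx = ∫_0^4 (9*x^4 - 12*x^3 - 14*x^2 + 12*x + 9) dx. Term by term:
    ∫_0^4 9*x^4 dx = 9216/5;  ∫_0^4 -12*x^3 dx = -768;  ∫_0^4 -14*x^2 dx = -896/3;
    ∫_0^4 12*x dx = 96;  ∫_0^4 9 dx = 36.
  Sum: 9216/5 − 768 − 896/3 + 96 + 36 = 13628/15.
Adding: ||u||_{H^1}^2 = 3980/7 + 13628/15 = 155096/105.


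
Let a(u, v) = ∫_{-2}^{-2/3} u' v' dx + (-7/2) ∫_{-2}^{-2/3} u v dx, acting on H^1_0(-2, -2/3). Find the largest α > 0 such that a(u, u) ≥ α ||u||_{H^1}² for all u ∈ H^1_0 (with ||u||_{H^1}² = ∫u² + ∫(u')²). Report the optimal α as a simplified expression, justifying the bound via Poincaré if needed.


α = (-56 + 9*π^2)/(16 + 9*π^2)

Coercivity of a(·,·) on H^1_0(-2, -2/3) means a(u, u) ≥ α ||u||_{H^1}² for every u ∈ H^1_0.
The interval has length L = 4/3, and Poincaré/coercivity depend only on L. Here a(u, u) = ∫(u')² + (-7/2)·∫u².
Here c = -7/2 < 0 with |c| < (π/L)² = 9*π^2/16, so coercivity still holds. The condition a(u,u) ≥ α||u||_{H^1}² reads (1−α)∫(u')² ≥ (α−c)∫u². Any admissible α is ≤ 1 (rapidly oscillating u have ∫u²/∫(u')² → 0), and α = 1 would force 0 ≥ (1−c)∫u², impossible since c < 1; so 1−α > 0. By the sharp Poincaré inequality on H^1_0 of an interval of length L, ∫(u')² ≥ (π/L)²∫u² with equality for the first sine mode sin(π(x−x₀)/L) (x₀ the left endpoint), so the inequality holds for all u iff (1−α)(π/L)² ≥ α − c, i.e. α ≤ ((π/L)² + c)/((π/L)² + 1) = (1 + c(L/π)²)/(1 + (L/π)²). (Direct route, valid since c ≤ 0: Poincaré gives c∫u² ≥ c(L/π)²∫(u')², so a(u,u) ≥ (1 + c(L/π)²)∫(u')², while ||u||_{H^1}² ≤ (1 + (L/π)²)∫(u')²; dividing yields the same α.) With (π/L)² = 9*π^2/16 and c = -7/2, the largest admissible constant is α = ((π/L)² + c)/((π/L)² + 1).
Simplifying, α = (-56 + 9*π^2)/(16 + 9*π^2).


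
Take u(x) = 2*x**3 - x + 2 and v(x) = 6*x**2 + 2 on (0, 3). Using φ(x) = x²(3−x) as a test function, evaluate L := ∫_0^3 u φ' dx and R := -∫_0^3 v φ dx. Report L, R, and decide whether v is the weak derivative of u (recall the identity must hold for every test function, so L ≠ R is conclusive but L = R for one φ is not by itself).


LHS = -2781/20, RHS = -1593/10. No, v is not the weak derivative of u.

u(x) = 2*x**3 - x + 2, classical derivative u'(x) = 6*x**2 - 1.
φ(x) = x²(3−x), so φ'(x) = 3*x*(2 - x).
Note φ(0) = φ(3) = 0, so the boundary term u·φ vanishes.
LHS = ∫_0^3 u(x) φ'(x) dx = ∫_0^3 (-6*x^5 + 12*x^4 + 3*x^3 - 12*x^2 + 12*x) dx. Term by term:
  ∫_0^3 -6*x^5 dx = -729;  ∫_0^3 12*x^4 dx = 2916/5;  ∫_0^3 3*x^3 dx = 243/4;
  ∫_0^3 -12*x^2 dx = -108;  ∫_0^3 12*x dx = 54.
Sum: -729 + 2916/5 + 243/4 − 108 + 54 = -2781/20.
So LHS = -2781/20.
∫_0^3 v(x) φ(x) dx = ∫_0^3 (-6*x^5 + 18*x^4 - 2*x^3 + 6*x^2) dx. Term by term:
  ∫_0^3 -6*x^5 dx = -729;  ∫_0^3 18*x^4 dx = 4374/5;  ∫_0^3 -2*x^3 dx = -81/2;
  ∫_0^3 6*x^2 dx = 54.
Sum: -729 + 4374/5 − 81/2 + 54 = 1593/10.
So RHS = -∫_0^3 v(x) φ(x) dx = -1593/10.
LHS − RHS = 81/4 ≠ 0, so the identity fails.
(For a valid weak derivative the identity must hold for EVERY test function, in particular this one. The failure shows v is NOT the weak derivative of u.)
Correct weak derivative would be u'(x) = 6*x**2 - 1.


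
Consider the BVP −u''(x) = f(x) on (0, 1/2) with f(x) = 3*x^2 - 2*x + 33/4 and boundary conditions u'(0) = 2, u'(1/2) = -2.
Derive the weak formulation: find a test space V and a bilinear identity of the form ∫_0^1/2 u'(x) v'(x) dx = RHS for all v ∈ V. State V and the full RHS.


V = H^1(0, 1/2) (v unrestricted at boundary; u is determined up to an additive constant); weak form: ∫_0^1/2 u'v' dx = ∫_0^1/2 (3*x^2 - 2*x + 33/4) v dx − 2·v(1/2) − 2·v(0) for all v ∈ V.

Multiply both sides by a test function v and integrate from 0 to 1/2:
  ∫_0^1/2 −u''(x) v(x) dx = ∫_0^1/2 f(x) v(x) dx.
Integrate the LHS by parts once:
  ∫_0^1/2 −u'' v dx = −[u'(x) v(x)]_0^1/2 + ∫_0^1/2 u'(x) v'(x) dx.
Thus ∫_0^1/2 u'(x) v'(x) dx = ∫_0^1/2 f(x) v(x) dx + [u'(x) v(x)]_0^1/2.
Choose V so that boundary terms are either known or forced to vanish.
u has inhomogeneous Neumann u'(0) = 2, u'(1/2) = -2. [u' v]_0^1/2 = (-2)·v(1/2) − (2)·v(0) = − 2·v(1/2) − 2·v(0). Take V = H^1(0, 1/2); boundary term becomes part of RHS.
Weak formulation: find u (satisfying any essential BC) such that ∫_0^1/2 u'(x) v'(x) dx = ∫_0^1/2 f v dx − 2·v(1/2) − 2·v(0) for all v ∈ V (Neumann data are natural BCs: they enter the RHS as boundary terms).
Substituting f(x) = 3*x^2 - 2*x + 33/4, the right-hand side is ∫_0^1/2 (3*x^2 - 2*x + 33/4) v dx − 2·v(1/2) − 2·v(0).
Compatibility check (pure Neumann): taking v ≡ 1 ∈ V gives 0 = ∫_0^1/2 f dx + (-2) − (2), i.e. ∫_0^1/2 f dx must equal u'(0) − u'(1/2) = 4. Indeed ∫_0^1/2 (3*x^2 - 2*x + 33/4) dx = 4, so the data are compatible. The solution is then unique only up to an additive constant (fix it e.g. by requiring ∫_0^1/2 u dx = 0).


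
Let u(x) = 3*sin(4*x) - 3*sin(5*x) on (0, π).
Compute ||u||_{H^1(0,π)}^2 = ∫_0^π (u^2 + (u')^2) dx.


||u||_{H^1(0,π)}^2 = 387*π/2

u'(x) = 12*cos(4*x) - 15*cos(5*x).
Expand u² and (u')² and integrate term by term on (0, π), using: for integers n ≥ 1, ∫_0^π sin²(nx) dx = ∫_0^π cos²(nx) dx = π/2; for n ≠ n', ∫_0^π sin(nx)sin(n'x) dx = ∫_0^π cos(nx)cos(n'x) dx = 0; and by product-to-sum, ∫_0^π sin(nx)cos(n'x) dx = ½∫_0^π [sin((n+n')x) + sin((n−n')x)] dx, which is 0 when n+n' is even and 2n/(n²−n'²) when n+n' is odd (it need not vanish on (0, π)).
  u² squared terms: (-3)²·∫sin(5x)² dx = 9·π/2 = 9*π/2;  (3)²·∫sin(4x)² dx = 9·π/2 = 9*π/2.
  u² cross terms: 2·(-3)·(3)·∫sin(5x)·sin(4x) dx = -18·(0) = 0.
  So ∫_0^π u² dx = 9*π/2 + 9*π/2 + 0 = 9*π.
  (u')² squared terms: (-15)²·∫cos(5x)² dx = 225·π/2 = 225*π/2;  (12)²·∫cos(4x)² dx = 144·π/2 = 72*π.
  (u')² cross terms: 2·(-15)·(12)·∫cos(5x)·cos(4x) dx = -360·(0) = 0.
  So ∫_0^π (u')² dx = 225*π/2 + 72*π + 0 = 369*π/2.
||u||_{H^1}^2 = (9*π) + (369*π/2) = 387*π/2.


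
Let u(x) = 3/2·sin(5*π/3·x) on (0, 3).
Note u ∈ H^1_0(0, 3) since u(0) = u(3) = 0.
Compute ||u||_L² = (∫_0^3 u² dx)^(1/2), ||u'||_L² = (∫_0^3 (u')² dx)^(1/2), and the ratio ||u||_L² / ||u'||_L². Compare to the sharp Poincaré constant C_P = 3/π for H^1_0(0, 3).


||u||_L² / ||u'||_L² = 3/(5*π) < C_P = 3/π.

u(x) = 3/2·sin(5*π/3·x), so u'(x) = 5*π*cos(5*π*x/3)/2.
Writing u(x) = A·sin(kπx/L) with A = 3/2 and k = 5, use ∫_0^L sin²(kπx/L) dx = L/2 and ∫_0^L cos²(kπx/L) dx = L/2.
u² = 9/4·sin²(5*π/3·x) and (u')² = 25*π^2/4·cos²(5*π/3·x), and each of sin², cos² integrates to L/2 = 3/2 over (0, 3).
∫_0^3 u² dx = 27/8, so ||u||_L² = 3*sqrt(6)/4.
∫_0^3 (u')² dx = 75*π^2/8, so ||u'||_L² = 5*sqrt(6)*π/4.
Ratio ||u||_L² / ||u'||_L² = 3/(5*π).
Sharp Poincaré constant on H^1_0(0, 3) is C_P = L/π = 3/π, achieved by sin(π/3·x).
This is the k = 5 harmonic; the ratio L/(kπ) is strictly less than C_P = L/π, consistent with the sharp inequality ||u||_L² ≤ C_P ||u'||_L².


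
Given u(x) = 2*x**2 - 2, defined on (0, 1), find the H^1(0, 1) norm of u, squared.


||u||_{H^1}^2 = 112/15

The H^1 norm (squared) on an interval (0, L) is
  ||u||_{H^1}^2 = ∫_0^L u(x)^2 dx + ∫_0^L u'(x)^2 dx.
Compute u'(x) = 4*x.
Then u(x)^2 = 4*x**4 - 8*x**2 + 4 and u'(x)^2 = 16*x**2.
Integrate each monomial from 0 to 1 using ∫_0^1 c·x^n dx = c·1^(n+1)/(n+1):
  ∫_0^1 u(x)^2 dx = ∫_0^1 (4*x^4 - 8*x^2 + 4) dx. Term by term:
    ∫_0^1 4*x^4 dx = 4/5;  ∫_0^1 -8*x^2 dx = -8/3;  ∫_0^1 4 dx = 4.
  Sum: 4/5 − 8/3 + 4 = 32/15.
  ∫_0^1 u'(x)^2 dx = ∫_0^1 (16*x^2) dx. Term by term:
    ∫_0^1 16*x^2 dx = 16/3.
Adding: ||u||_{H^1}^2 = 32/15 + 16/3 = 112/15.


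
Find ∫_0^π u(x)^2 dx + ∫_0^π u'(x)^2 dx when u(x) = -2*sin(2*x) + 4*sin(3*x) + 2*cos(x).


||u||_{H^1(0,π)}^2 = -64/3 + 94*π

u'(x) = -2*sin(x) - 4*cos(2*x) + 12*cos(3*x).
Expand u² and (u')² and integrate term by term on (0, π), using: for integers n ≥ 1, ∫_0^π sin²(nx) dx = ∫_0^π cos²(nx) dx = π/2; for n ≠ n', ∫_0^π sin(nx)sin(n'x) dx = ∫_0^π cos(nx)cos(n'x) dx = 0; and by product-to-sum, ∫_0^π sin(nx)cos(n'x) dx = ½∫_0^π [sin((n+n')x) + sin((n−n')x)] dx, which is 0 when n+n' is even and 2n/(n²−n'²) when n+n' is odd (it need not vanish on (0, π)).
  u² squared terms: (-2)²·∫sin(2x)² dx = 4·π/2 = 2*π;  (2)²·∫cos(x)² dx = 4·π/2 = 2*π;  (4)²·∫sin(3x)² dx = 16·π/2 = 8*π.
  u² cross terms: 2·(-2)·(2)·∫sin(2x)·cos(x) dx = -8·(4/3) = -32/3;  2·(-2)·(4)·∫sin(2x)·sin(3x) dx = -16·(0) = 0;  2·(2)·(4)·∫cos(x)·sin(3x) dx = 16·(0) = 0.
  So ∫_0^π u² dx = 2*π + 2*π + 8*π − 32/3 + 0 + 0 = -32/3 + 12*π.
  (u')² squared terms: (-4)²·∫cos(2x)² dx = 16·π/2 = 8*π;  (-2)²·∫sin(x)² dx = 4·π/2 = 2*π;  (12)²·∫cos(3x)² dx = 144·π/2 = 72*π.
  (u')² cross terms: 2·(-4)·(-2)·∫cos(2x)·sin(x) dx = 16·(-2/3) = -32/3;  2·(-4)·(12)·∫cos(2x)·cos(3x) dx = -96·(0) = 0;  2·(-2)·(12)·∫sin(x)·cos(3x) dx = -48·(0) = 0.
  So ∫_0^π (u')² dx = 8*π + 2*π + 72*π − 32/3 + 0 + 0 = -32/3 + 82*π.
||u||_{H^1}^2 = (-32/3 + 12*π) + (-32/3 + 82*π) = -64/3 + 94*π.


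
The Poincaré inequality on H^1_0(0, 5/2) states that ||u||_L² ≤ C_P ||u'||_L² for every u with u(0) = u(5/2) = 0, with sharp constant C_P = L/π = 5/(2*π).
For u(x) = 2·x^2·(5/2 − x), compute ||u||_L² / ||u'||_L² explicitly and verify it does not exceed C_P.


||u||_L² / ||u'||_L² = 5*sqrt(14)/28 < C_P = 5/(2*π).

u(x) = 2·x^2·(5/2 − x), so u'(x) = 2*x*(5 - 3*x).
u(x) = 2·x^2·(5/2 − x) vanishes at x = 0 and x = 5/2, so u ∈ H^1_0(0, 5/2). Differentiate via the product rule and integrate the resulting polynomials term by term.
  ∫_0^5/2 u² dx = ∫_0^5/2 (4*x^6 - 20*x^5 + 25*x^4) dx. Term by term:
    ∫_0^5/2 4*x^6 dx = 78125/224;  ∫_0^5/2 -20*x^5 dx = -78125/96;  ∫_0^5/2 25*x^4 dx = 15625/32.
  Sum: 78125/224 − 78125/96 + 15625/32 = 15625/672.
  ∫_0^5/2 (u')² dx = ∫_0^5/2 (36*x^4 - 120*x^3 + 100*x^2) dx. Term by term:
    ∫_0^5/2 36*x^4 dx = 5625/8;  ∫_0^5/2 -120*x^3 dx = -9375/8;  ∫_0^5/2 100*x^2 dx = 3125/6.
  Sum: 5625/8 − 9375/8 + 3125/6 = 625/12.
∫_0^5/2 u² dx = 15625/672, so ||u||_L² = 125*sqrt(42)/168.
∫_0^5/2 (u')² dx = 625/12, so ||u'||_L² = 25*sqrt(3)/6.
Ratio ||u||_L² / ||u'||_L² = 5*sqrt(14)/28.
Sharp Poincaré constant on H^1_0(0, 5/2) is C_P = L/π = 5/(2*π), achieved by sin(2*π/5·x).
A polynomial bump cannot attain the sharp Poincaré constant (only the first sine eigenfunction does), so the ratio is strictly less than C_P, consistent with ||u||_L² ≤ C_P ||u'||_L².


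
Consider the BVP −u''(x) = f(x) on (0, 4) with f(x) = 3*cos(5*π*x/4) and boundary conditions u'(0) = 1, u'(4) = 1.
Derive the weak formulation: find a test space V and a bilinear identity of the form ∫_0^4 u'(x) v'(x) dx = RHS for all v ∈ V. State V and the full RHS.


V = H^1(0, 4) (v unrestricted at boundary; u is determined up to an additive constant); weak form: ∫_0^4 u'v' dx = ∫_0^4 (3*cos(5*π*x/4)) v dx + v(4) − v(0) for all v ∈ V.

Multiply both sides by a test function v and integrate from 0 to 4:
  ∫_0^4 −u''(x) v(x) dx = ∫_0^4 f(x) v(x) dx.
Integrate the LHS by parts once:
  ∫_0^4 −u'' v dx = −[u'(x) v(x)]_0^4 + ∫_0^4 u'(x) v'(x) dx.
Thus ∫_0^4 u'(x) v'(x) dx = ∫_0^4 f(x) v(x) dx + [u'(x) v(x)]_0^4.
Choose V so that boundary terms are either known or forced to vanish.
u has inhomogeneous Neumann u'(0) = 1, u'(4) = 1. [u' v]_0^4 = (1)·v(4) − (1)·v(0) = v(4) − v(0). Take V = H^1(0, 4); boundary term becomes part of RHS.
Weak formulation: find u (satisfying any essential BC) such that ∫_0^4 u'(x) v'(x) dx = ∫_0^4 f v dx + v(4) − v(0) for all v ∈ V (Neumann data are natural BCs: they enter the RHS as boundary terms).
Substituting f(x) = 3*cos(5*π*x/4), the right-hand side is ∫_0^4 (3*cos(5*π*x/4)) v dx + v(4) − v(0).
Compatibility check (pure Neumann): taking v ≡ 1 ∈ V gives 0 = ∫_0^4 f dx + (1) − (1), i.e. ∫_0^4 f dx must equal u'(0) − u'(4) = 0. Indeed ∫_0^4 (3*cos(5*π*x/4)) dx = 0, so the data are compatible. The solution is then unique only up to an additive constant (fix it e.g. by requiring ∫_0^4 u dx = 0).


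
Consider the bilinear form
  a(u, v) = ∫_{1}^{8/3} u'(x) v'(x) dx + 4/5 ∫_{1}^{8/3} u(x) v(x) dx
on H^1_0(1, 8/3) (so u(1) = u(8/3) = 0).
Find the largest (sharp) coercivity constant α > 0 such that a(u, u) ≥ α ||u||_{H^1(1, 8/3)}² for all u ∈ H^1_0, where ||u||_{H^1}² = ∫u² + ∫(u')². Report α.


α = (20 + 9*π^2)/(25 + 9*π^2)

Coercivity of a(·,·) on H^1_0(1, 8/3) means a(u, u) ≥ α ||u||_{H^1}² for every u ∈ H^1_0.
The interval has length L = 5/3, and Poincaré/coercivity depend only on L. Here a(u, u) = ∫(u')² + (4/5)·∫u².
Here 0 < c = 4/5 < 1. The condition a(u,u) ≥ α||u||_{H^1}² reads (1−α)∫(u')² ≥ (α−c)∫u². Any admissible α is ≤ 1 (rapidly oscillating u have ∫u²/∫(u')² → 0), and α = 1 would force 0 ≥ (1−c)∫u², impossible since c < 1; so 1−α > 0. By the sharp Poincaré inequality on H^1_0 of an interval of length L, ∫(u')² ≥ (π/L)²∫u² with equality for the first sine mode sin(π(x−x₀)/L) (x₀ the left endpoint), so the inequality holds for all u iff (1−α)(π/L)² ≥ α − c, i.e. α ≤ ((π/L)² + c)/((π/L)² + 1) = (1 + c(L/π)²)/(1 + (L/π)²). With (π/L)² = 9*π^2/25 and c = 4/5, the largest admissible constant is α = ((π/L)² + c)/((π/L)² + 1).
Simplifying, α = (20 + 9*π^2)/(25 + 9*π^2).


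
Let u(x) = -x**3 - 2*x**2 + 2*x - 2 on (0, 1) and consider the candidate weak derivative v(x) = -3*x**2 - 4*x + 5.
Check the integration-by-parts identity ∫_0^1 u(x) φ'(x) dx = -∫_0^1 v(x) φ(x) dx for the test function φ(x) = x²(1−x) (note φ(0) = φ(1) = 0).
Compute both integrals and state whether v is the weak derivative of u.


LHS = 2/15, RHS = -7/60. No, v is not the weak derivative of u.

u(x) = -x**3 - 2*x**2 + 2*x - 2, classical derivative u'(x) = -3*x**2 - 4*x + 2.
φ(x) = x²(1−x), so φ'(x) = x*(2 - 3*x).
Note φ(0) = φ(1) = 0, so the boundary term u·φ vanishes.
LHS = ∫_0^1 u(x) φ'(x) dx = ∫_0^1 (3*x^5 + 4*x^4 - 10*x^3 + 10*x^2 - 4*x) dx. Term by term:
  ∫_0^1 3*x^5 dx = 1/2;  ∫_0^1 4*x^4 dx = 4/5;  ∫_0^1 -10*x^3 dx = -5/2;
  ∫_0^1 10*x^2 dx = 10/3;  ∫_0^1 -4*x dx = -2.
Sum: 1/2 + 4/5 − 5/2 + 10/3 − 2 = 2/15.
So LHS = 2/15.
∫_0^1 v(x) φ(x) dx = ∫_0^1 (3*x^5 + x^4 - 9*x^3 + 5*x^2) dx. Term by term:
  ∫_0^1 3*x^5 dx = 1/2;  ∫_0^1 x^4 dx = 1/5;  ∫_0^1 -9*x^3 dx = -9/4;
  ∫_0^1 5*x^2 dx = 5/3.
Sum: 1/2 + 1/5 − 9/4 + 5/3 = 7/60.
So RHS = -∫_0^1 v(x) φ(x) dx = -7/60.
LHS − RHS = 1/4 ≠ 0, so the identity fails.
(For a valid weak derivative the identity must hold for EVERY test function, in particular this one. The failure shows v is NOT the weak derivative of u.)
Correct weak derivative would be u'(x) = -3*x**2 - 4*x + 2.


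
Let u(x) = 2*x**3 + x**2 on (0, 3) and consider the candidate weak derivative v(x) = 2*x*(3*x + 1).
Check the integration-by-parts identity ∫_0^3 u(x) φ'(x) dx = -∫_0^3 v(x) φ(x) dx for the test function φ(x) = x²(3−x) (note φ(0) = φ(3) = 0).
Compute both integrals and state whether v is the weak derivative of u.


LHS = -1701/10, RHS = -1701/10. Yes, v = u' weakly.

u(x) = 2*x**3 + x**2, classical derivative u'(x) = 6*x**2 + 2*x.
φ(x) = x²(3−x), so φ'(x) = 3*x*(2 - x).
Note φ(0) = φ(3) = 0, so the boundary term u·φ vanishes.
LHS = ∫_0^3 u(x) φ'(x) dx = ∫_0^3 (-6*x^5 + 9*x^4 + 6*x^3) dx. Term by term:
  ∫_0^3 -6*x^5 dx = -729;  ∫_0^3 9*x^4 dx = 2187/5;  ∫_0^3 6*x^3 dx = 243/2.
Sum: -729 + 2187/5 + 243/2 = -1701/10.
So LHS = -1701/10.
∫_0^3 v(x) φ(x) dx = ∫_0^3 (-6*x^5 + 16*x^4 + 6*x^3) dx. Term by term:
  ∫_0^3 -6*x^5 dx = -729;  ∫_0^3 16*x^4 dx = 3888/5;  ∫_0^3 6*x^3 dx = 243/2.
Sum: -729 + 3888/5 + 243/2 = 1701/10.
So RHS = -∫_0^3 v(x) φ(x) dx = -1701/10.
LHS = RHS, so the identity holds for this test φ.
Moreover u is smooth here and v(x) = u'(x) = 6*x**2 + 2*x pointwise, so the identity holds for every test function. Hence v is the weak derivative of u.


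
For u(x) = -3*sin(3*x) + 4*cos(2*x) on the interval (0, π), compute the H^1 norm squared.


||u||_{H^1(0,π)}^2 = -144 + 85*π

u'(x) = -8*sin(2*x) - 9*cos(3*x).
Expand u² and (u')² and integrate term by term on (0, π), using: for integers n ≥ 1, ∫_0^π sin²(nx) dx = ∫_0^π cos²(nx) dx = π/2; for n ≠ n', ∫_0^π sin(nx)sin(n'x) dx = ∫_0^π cos(nx)cos(n'x) dx = 0; and by product-to-sum, ∫_0^π sin(nx)cos(n'x) dx = ½∫_0^π [sin((n+n')x) + sin((n−n')x)] dx, which is 0 when n+n' is even and 2n/(n²−n'²) when n+n' is odd (it need not vanish on (0, π)).
  u² squared terms: (-3)²·∫sin(3x)² dx = 9·π/2 = 9*π/2;  (4)²·∫cos(2x)² dx = 16·π/2 = 8*π.
  u² cross terms: 2·(-3)·(4)·∫sin(3x)·cos(2x) dx = -24·(6/5) = -144/5.
  So ∫_0^π u² dx = 9*π/2 + 8*π − 144/5 = -144/5 + 25*π/2.
  (u')² squared terms: (-9)²·∫cos(3x)² dx = 81·π/2 = 81*π/2;  (-8)²·∫sin(2x)² dx = 64·π/2 = 32*π.
  (u')² cross terms: 2·(-9)·(-8)·∫cos(3x)·sin(2x) dx = 144·(-4/5) = -576/5.
  So ∫_0^π (u')² dx = 81*π/2 + 32*π − 576/5 = -576/5 + 145*π/2.
||u||_{H^1}^2 = (-144/5 + 25*π/2) + (-576/5 + 145*π/2) = -144 + 85*π.


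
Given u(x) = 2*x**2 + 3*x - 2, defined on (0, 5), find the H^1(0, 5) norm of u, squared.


||u||_{H^1}^2 = 15895/3

The H^1 norm (squared) on an interval (0, L) is
  ||u||_{H^1}^2 = ∫_0^L u(x)^2 dx + ∫_0^L u'(x)^2 dx.
Compute u'(x) = 4*x + 3.
Then u(x)^2 = 4*x**4 + 12*x**3 + x**2 - 12*x + 4 and u'(x)^2 = 16*x**2 + 24*x + 9.
Integrate each monomial from 0 to 5 using ∫_0^5 c·x^n dx = c·5^(n+1)/(n+1):
  ∫_0^5 u(x)^2 dx = ∫_0^5 (4*x^4 + 12*x^3 + x^2 - 12*x + 4) dx. Term by term:
    ∫_0^5 4*x^4 dx = 2500;  ∫_0^5 12*x^3 dx = 1875;  ∫_0^5 x^2 dx = 125/3;
    ∫_0^5 -12*x dx = -150;  ∫_0^5 4 dx = 20.
  Sum: 2500 + 1875 + 125/3 − 150 + 20 = 12860/3.
  ∫_0^5 u'(x)^2 dx = ∫_0^5 (16*x^2 + 24*x + 9) dx. Term by term:
    ∫_0^5 16*x^2 dx = 2000/3;  ∫_0^5 24*x dx = 300;  ∫_0^5 9 dx = 45.
  Sum: 2000/3 + 300 + 45 = 3035/3.
Adding: ||u||_{H^1}^2 = 12860/3 + 3035/3 = 15895/3.


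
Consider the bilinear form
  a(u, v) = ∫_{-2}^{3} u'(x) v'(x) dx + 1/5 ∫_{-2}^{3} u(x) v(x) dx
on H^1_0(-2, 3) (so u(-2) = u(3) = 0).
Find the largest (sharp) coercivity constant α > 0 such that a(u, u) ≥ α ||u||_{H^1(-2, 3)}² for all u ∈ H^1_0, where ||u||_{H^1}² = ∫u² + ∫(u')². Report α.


α = (5 + π^2)/(π^2 + 25)

Coercivity of a(·,·) on H^1_0(-2, 3) means a(u, u) ≥ α ||u||_{H^1}² for every u ∈ H^1_0.
The interval has length L = 5, and Poincaré/coercivity depend only on L. Here a(u, u) = ∫(u')² + (1/5)·∫u².
Here 0 < c = 1/5 < 1. The condition a(u,u) ≥ α||u||_{H^1}² reads (1−α)∫(u')² ≥ (α−c)∫u². Any admissible α is ≤ 1 (rapidly oscillating u have ∫u²/∫(u')² → 0), and α = 1 would force 0 ≥ (1−c)∫u², impossible since c < 1; so 1−α > 0. By the sharp Poincaré inequality on H^1_0 of an interval of length L, ∫(u')² ≥ (π/L)²∫u² with equality for the first sine mode sin(π(x−x₀)/L) (x₀ the left endpoint), so the inequality holds for all u iff (1−α)(π/L)² ≥ α − c, i.e. α ≤ ((π/L)² + c)/((π/L)² + 1) = (1 + c(L/π)²)/(1 + (L/π)²). With (π/L)² = π^2/25 and c = 1/5, the largest admissible constant is α = ((π/L)² + c)/((π/L)² + 1).
Simplifying, α = (5 + π^2)/(π^2 + 25).


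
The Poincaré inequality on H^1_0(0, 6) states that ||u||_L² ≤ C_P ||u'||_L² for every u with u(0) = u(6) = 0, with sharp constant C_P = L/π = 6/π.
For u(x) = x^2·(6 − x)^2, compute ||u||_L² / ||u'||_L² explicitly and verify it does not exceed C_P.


||u||_L² / ||u'||_L² = sqrt(3) < C_P = 6/π.

u(x) = x^2·(6 − x)^2, so u'(x) = 4*x*(x - 6)*(x - 3).
u(x) = x^2·(6 − x)^2 vanishes at x = 0 and x = 6, so u ∈ H^1_0(0, 6). Differentiate via the product rule and integrate the resulting polynomials term by term.
  ∫_0^6 u² dx = ∫_0^6 (x^8 - 24*x^7 + 216*x^6 - 864*x^5 + 1296*x^4) dx. Term by term:
    ∫_0^6 x^8 dx = 1119744;  ∫_0^6 -24*x^7 dx = -5038848;  ∫_0^6 216*x^6 dx = 60466176/7;
    ∫_0^6 -864*x^5 dx = -6718464;  ∫_0^6 1296*x^4 dx = 10077696/5.
  Sum: 1119744 − 5038848 + 60466176/7 − 6718464 + 10077696/5 = 559872/35.
  ∫_0^6 (u')² dx = ∫_0^6 (16*x^6 - 288*x^5 + 1872*x^4 - 5184*x^3 + 5184*x^2) dx. Term by term:
    ∫_0^6 16*x^6 dx = 4478976/7;  ∫_0^6 -288*x^5 dx = -2239488;  ∫_0^6 1872*x^4 dx = 14556672/5;
    ∫_0^6 -5184*x^3 dx = -1679616;  ∫_0^6 5184*x^2 dx = 373248.
  Sum: 4478976/7 − 2239488 + 14556672/5 − 1679616 + 373248 = 186624/35.
∫_0^6 u² dx = 559872/35, so ||u||_L² = 432*sqrt(105)/35.
∫_0^6 (u')² dx = 186624/35, so ||u'||_L² = 432*sqrt(35)/35.
Ratio ||u||_L² / ||u'||_L² = sqrt(3).
Sharp Poincaré constant on H^1_0(0, 6) is C_P = L/π = 6/π, achieved by sin(π/6·x).
A polynomial bump cannot attain the sharp Poincaré constant (only the first sine eigenfunction does), so the ratio is strictly less than C_P, consistent with ||u||_L² ≤ C_P ||u'||_L².


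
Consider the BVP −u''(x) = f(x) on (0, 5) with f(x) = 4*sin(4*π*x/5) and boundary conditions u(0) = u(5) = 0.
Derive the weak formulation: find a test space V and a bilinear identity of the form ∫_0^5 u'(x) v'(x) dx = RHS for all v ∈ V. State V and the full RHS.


V = H^1_0(0, 5) (so v(0) = v(5) = 0); weak form: ∫_0^5 u'v' dx = ∫_0^5 (4*sin(4*π*x/5)) v dx for all v ∈ V.

Multiply both sides by a test function v and integrate from 0 to 5:
  ∫_0^5 −u''(x) v(x) dx = ∫_0^5 f(x) v(x) dx.
Integrate the LHS by parts once:
  ∫_0^5 −u'' v dx = −[u'(x) v(x)]_0^5 + ∫_0^5 u'(x) v'(x) dx.
Thus ∫_0^5 u'(x) v'(x) dx = ∫_0^5 f(x) v(x) dx + [u'(x) v(x)]_0^5.
Choose V so that boundary terms are either known or forced to vanish.
u is Dirichlet: u(0) = u(5) = 0. Let V = H^1_0(0, 5); then v(0) = v(5) = 0, and [u' v]_0^5 = 0.
Weak formulation: find u (satisfying any essential BC) such that ∫_0^5 u'(x) v'(x) dx = ∫_0^5 f v dx for all v ∈ V.
Substituting f(x) = 4*sin(4*π*x/5), the right-hand side is ∫_0^5 (4*sin(4*π*x/5)) v dx.


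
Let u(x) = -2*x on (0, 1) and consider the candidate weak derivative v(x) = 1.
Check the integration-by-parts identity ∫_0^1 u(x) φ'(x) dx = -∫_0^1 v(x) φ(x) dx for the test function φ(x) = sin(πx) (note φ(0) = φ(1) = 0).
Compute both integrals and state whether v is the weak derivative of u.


LHS = 4/π, RHS = -2/π. No, v is not the weak derivative of u.

u(x) = -2*x, classical derivative u'(x) = -2.
φ(x) = sin(πx), so φ'(x) = π*cos(π*x).
Note φ(0) = φ(1) = 0, so the boundary term u·φ vanishes.
LHS = ∫_0^1 u(x) φ'(x) dx = ∫_0^1 (-2*π*x*cos(π*x)) dx. Term by term:
  ∫_0^1 -2*π*x*cos(π*x) dx = 4/π.
So LHS = 4/π.
∫_0^1 v(x) φ(x) dx = ∫_0^1 (sin(π*x)) dx. Term by term:
  ∫_0^1 sin(π*x) dx = 2/π.
So RHS = -∫_0^1 v(x) φ(x) dx = -2/π.
LHS − RHS = 6/π ≠ 0, so the identity fails.
(For a valid weak derivative the identity must hold for EVERY test function, in particular this one. The failure shows v is NOT the weak derivative of u.)
Correct weak derivative would be u'(x) = -2.


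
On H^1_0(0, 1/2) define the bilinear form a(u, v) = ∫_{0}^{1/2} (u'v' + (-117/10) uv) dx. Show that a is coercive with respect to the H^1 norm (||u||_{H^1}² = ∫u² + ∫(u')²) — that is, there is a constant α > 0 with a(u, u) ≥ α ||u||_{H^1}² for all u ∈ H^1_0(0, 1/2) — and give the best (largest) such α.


α = (-117 + 40*π^2)/(10*(1 + 4*π^2))

Coercivity of a(·,·) on H^1_0(0, 1/2) means a(u, u) ≥ α ||u||_{H^1}² for every u ∈ H^1_0.
The interval has length L = 1/2, and Poincaré/coercivity depend only on L. Here a(u, u) = ∫(u')² + (-117/10)·∫u².
Here c = -117/10 < 0 with |c| < (π/L)² = 4*π^2, so coercivity still holds. The condition a(u,u) ≥ α||u||_{H^1}² reads (1−α)∫(u')² ≥ (α−c)∫u². Any admissible α is ≤ 1 (rapidly oscillating u have ∫u²/∫(u')² → 0), and α = 1 would force 0 ≥ (1−c)∫u², impossible since c < 1; so 1−α > 0. By the sharp Poincaré inequality on H^1_0 of an interval of length L, ∫(u')² ≥ (π/L)²∫u² with equality for the first sine mode sin(π(x−x₀)/L) (x₀ the left endpoint), so the inequality holds for all u iff (1−α)(π/L)² ≥ α − c, i.e. α ≤ ((π/L)² + c)/((π/L)² + 1) = (1 + c(L/π)²)/(1 + (L/π)²). (Direct route, valid since c ≤ 0: Poincaré gives c∫u² ≥ c(L/π)²∫(u')², so a(u,u) ≥ (1 + c(L/π)²)∫(u')², while ||u||_{H^1}² ≤ (1 + (L/π)²)∫(u')²; dividing yields the same α.) With (π/L)² = 4*π^2 and c = -117/10, the largest admissible constant is α = ((π/L)² + c)/((π/L)² + 1).
Simplifying, α = (-117 + 40*π^2)/(10*(1 + 4*π^2)).


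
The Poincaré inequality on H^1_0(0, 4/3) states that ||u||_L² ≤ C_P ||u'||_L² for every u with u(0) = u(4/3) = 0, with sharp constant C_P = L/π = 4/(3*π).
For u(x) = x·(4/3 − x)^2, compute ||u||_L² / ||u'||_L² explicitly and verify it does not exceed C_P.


||u||_L² / ||u'||_L² = 2*sqrt(14)/21 < C_P = 4/(3*π).

u(x) = x·(4/3 − x)^2, so u'(x) = (3*x - 4)*(9*x - 4)/9.
u(x) = x·(4/3 − x)^2 vanishes at x = 0 and x = 4/3, so u ∈ H^1_0(0, 4/3). Differentiate via the product rule and integrate the resulting polynomials term by term.
  ∫_0^4/3 u² dx = ∫_0^4/3 (x^6 - 16*x^5/3 + 32*x^4/3 - 256*x^3/27 + 256*x^2/81) dx. Term by term:
    ∫_0^4/3 x^6 dx = 16384/15309;  ∫_0^4/3 -16*x^5/3 dx = -32768/6561;  ∫_0^4/3 32*x^4/3 dx = 32768/3645;
    ∫_0^4/3 -256*x^3/27 dx = -16384/2187;  ∫_0^4/3 256*x^2/81 dx = 16384/6561.
  Sum: 16384/15309 − 32768/6561 + 32768/3645 − 16384/2187 + 16384/6561 = 16384/229635.
  ∫_0^4/3 (u')² dx = ∫_0^4/3 (9*x^4 - 32*x^3 + 352*x^2/9 - 512*x/27 + 256/81) dx. Term by term:
    ∫_0^4/3 9*x^4 dx = 1024/135;  ∫_0^4/3 -32*x^3 dx = -2048/81;  ∫_0^4/3 352*x^2/9 dx = 22528/729;
    ∫_0^4/3 -512*x/27 dx = -4096/243;  ∫_0^4/3 256/81 dx = 1024/243.
  Sum: 1024/135 − 2048/81 + 22528/729 − 4096/243 + 1024/243 = 2048/3645.
∫_0^4/3 u² dx = 16384/229635, so ||u||_L² = 128*sqrt(35)/2835.
∫_0^4/3 (u')² dx = 2048/3645, so ||u'||_L² = 32*sqrt(10)/135.
Ratio ||u||_L² / ||u'||_L² = 2*sqrt(14)/21.
Sharp Poincaré constant on H^1_0(0, 4/3) is C_P = L/π = 4/(3*π), achieved by sin(3*π/4·x).
A polynomial bump cannot attain the sharp Poincaré constant (only the first sine eigenfunction does), so the ratio is strictly less than C_P, consistent with ||u||_L² ≤ C_P ||u'||_L².


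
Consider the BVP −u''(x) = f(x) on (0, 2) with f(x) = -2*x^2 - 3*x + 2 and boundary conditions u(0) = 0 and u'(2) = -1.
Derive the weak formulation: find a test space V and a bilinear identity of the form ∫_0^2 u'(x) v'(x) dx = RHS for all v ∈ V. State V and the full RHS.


V = {v ∈ H^1(0, 2) : v(0) = 0} (test functions vanish at x = 0 where u is specified); weak form: ∫_0^2 u'v' dx = ∫_0^2 (-2*x^2 - 3*x + 2) v dx − v(2) for all v ∈ V.

Multiply both sides by a test function v and integrate from 0 to 2:
  ∫_0^2 −u''(x) v(x) dx = ∫_0^2 f(x) v(x) dx.
Integrate the LHS by parts once:
  ∫_0^2 −u'' v dx = −[u'(x) v(x)]_0^2 + ∫_0^2 u'(x) v'(x) dx.
Thus ∫_0^2 u'(x) v'(x) dx = ∫_0^2 f(x) v(x) dx + [u'(x) v(x)]_0^2.
Choose V so that boundary terms are either known or forced to vanish.
Mixed BC: u(0) = 0 (Dirichlet) and u'(2) = -1 (Neumann). Define V = {v ∈ H^1(0, 2) : v(0) = 0}. Then [u' v]_0^2 = u'(2)·v(2) − u'(0)·0 = − v(2).
Weak formulation: find u (satisfying any essential BC) such that ∫_0^2 u'(x) v'(x) dx = ∫_0^2 f v dx − v(2) for all v ∈ V (Dirichlet at 0 absorbed into V; Neumann datum at x = 2 contributes the boundary term).
Substituting f(x) = -2*x^2 - 3*x + 2, the right-hand side is ∫_0^2 (-2*x^2 - 3*x + 2) v dx − v(2).


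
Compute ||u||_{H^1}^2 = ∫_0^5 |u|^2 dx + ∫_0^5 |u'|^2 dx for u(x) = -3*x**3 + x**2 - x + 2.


||u||_{H^1}^2 = 1862825/14

The H^1 norm (squared) on an interval (0, L) is
  ||u||_{H^1}^2 = ∫_0^L u(x)^2 dx + ∫_0^L u'(x)^2 dx.
Compute u'(x) = -9*x**2 + 2*x - 1.
Then u(x)^2 = 9*x**6 - 6*x**5 + 7*x**4 - 14*x**3 + 5*x**2 - 4*x + 4 and u'(x)^2 = 81*x**4 - 36*x**3 + 22*x**2 - 4*x + 1.
Integrate each monomial from 0 to 5 using ∫_0^5 c·x^n dx = c·5^(n+1)/(n+1):
  ∫_0^5 u(x)^2 dx = ∫_0^5 (9*x^6 - 6*x^5 + 7*x^4 - 14*x^3 + 5*x^2 - 4*x + 4) dx. Term by term:
    ∫_0^5 9*x^6 dx = 703125/7;  ∫_0^5 -6*x^5 dx = -15625;  ∫_0^5 7*x^4 dx = 4375;
    ∫_0^5 -14*x^3 dx = -4375/2;  ∫_0^5 5*x^2 dx = 625/3;  ∫_0^5 -4*x dx = -50;
    ∫_0^5 4 dx = 20.
  Sum: 703125/7 − 15625 + 4375 − 4375/2 + 625/3 − 50 + 20 = 3661865/42.
  ∫_0^5 u'(x)^2 dx = ∫_0^5 (81*x^4 - 36*x^3 + 22*x^2 - 4*x + 1) dx. Term by term:
    ∫_0^5 81*x^4 dx = 50625;  ∫_0^5 -36*x^3 dx = -5625;  ∫_0^5 22*x^2 dx = 2750/3;
    ∫_0^5 -4*x dx = -50;  ∫_0^5 1 dx = 5.
  Sum: 50625 − 5625 + 2750/3 − 50 + 5 = 137615/3.
Adding: ||u||_{H^1}^2 = 3661865/42 + 137615/3 = 1862825/14.
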